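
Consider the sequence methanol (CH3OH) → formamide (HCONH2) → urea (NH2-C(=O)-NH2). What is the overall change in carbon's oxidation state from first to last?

+6

Carbon oxidation states along the series — methanol: -2, formamide: +2, urea: +4.
Net change = +4 − (-2) = +6.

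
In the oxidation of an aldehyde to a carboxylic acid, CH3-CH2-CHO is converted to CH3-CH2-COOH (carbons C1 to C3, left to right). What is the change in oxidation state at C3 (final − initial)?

Before: C3 has 1 bond to C, 1 bond to H, 2 bonds to O → oxidation state +1.
After: C3 has 1 bond to C, 3 bonds to O → oxidation state +3.
Δ = +3 − (+1) = +2, so this is an oxidation at C3.

+2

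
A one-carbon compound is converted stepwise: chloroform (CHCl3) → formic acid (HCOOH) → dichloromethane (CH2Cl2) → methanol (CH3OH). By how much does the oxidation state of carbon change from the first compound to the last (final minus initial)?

-4

Carbon oxidation states along the series — chloroform: +2, formic acid: +2, dichloromethane: 0, methanol: -2.
Net change = -2 − (+2) = -4.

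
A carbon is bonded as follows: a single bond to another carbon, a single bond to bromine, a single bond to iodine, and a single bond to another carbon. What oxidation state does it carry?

+2

The carbon has one bond to C (0), one bond to C (0), one bond to I (+1), one bond to Br (+1).
Oxidation state = 0 + 0 + 1 + 1 = +2.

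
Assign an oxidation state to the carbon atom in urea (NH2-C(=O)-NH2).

+4

Assign +1 per bond to O/N/halogen, −1 per bond to H or an electropositive element, and 0 per bond to carbon.
The carbon has one bond to N (+1), a double bond to O (2×+1 = +2), one bond to N (+1).
Oxidation state = +1 + 2 + 1 = +4.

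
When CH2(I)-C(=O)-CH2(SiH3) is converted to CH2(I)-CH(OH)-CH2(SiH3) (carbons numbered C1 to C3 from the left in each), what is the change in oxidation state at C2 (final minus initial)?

Before: C2 has 2 bonds to C, 2 bonds to O → oxidation state +2.
After: C2 has 2 bonds to C, 1 bond to H, 1 bond to O → oxidation state 0.
Δ = 0 − (+2) = -2, so this is a reduction at C2.

-2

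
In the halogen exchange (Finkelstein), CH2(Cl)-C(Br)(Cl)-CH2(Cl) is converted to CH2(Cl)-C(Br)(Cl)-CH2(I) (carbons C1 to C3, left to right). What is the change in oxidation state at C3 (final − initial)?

0

Before: C3 has 1 bond to C, 2 bonds to H, 1 bond to Cl → oxidation state -1.
After: C3 has 1 bond to C, 2 bonds to H, 1 bond to I → oxidation state -1.
Δ = -1 − (-1) = 0, so no net redox change at C3.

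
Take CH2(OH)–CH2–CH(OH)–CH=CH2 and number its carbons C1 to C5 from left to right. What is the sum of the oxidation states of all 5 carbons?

Assign +1 per bond to O/N/halogen, −1 per bond to H or an electropositive element, and 0 per bond to carbon. Tallying each carbon:
C1: 1C, 2H, 1O → 0 − 2 + 1 = -1
C2: 2C, 2H → 0 − 2 = -2
C3: 2C, 1H, 1O → 0 − 1 + 1 = 0
C4: 3C, 1H → 0 − 1 = -1
C5: 2C, 2H → 0 − 2 = -2
Sum = -1 − 2 + 0 − 1 − 2 = -6.

-6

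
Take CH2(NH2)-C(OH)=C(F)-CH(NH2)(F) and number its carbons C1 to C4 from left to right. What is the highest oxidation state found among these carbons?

Tallying each carbon's bonds:
C1: 1C, 2H, 1N → 0 − 2 + 1 = -1
C2: 3C, 1O → 0 + 1 = +1
C3: 3C, 1F → 0 + 1 = +1
C4: 1C, 1H, 1N, 1F → 0 − 1 + 1 + 1 = +1
The highest value is +1.

+1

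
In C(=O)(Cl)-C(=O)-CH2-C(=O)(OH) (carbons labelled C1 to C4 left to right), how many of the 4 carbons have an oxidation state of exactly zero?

0

Count +1 for every bond to an atom more electronegative than carbon and −1 for every bond to one less electronegative; C–C bonds are 0. Tallying each carbon:
C1: 1C, 2O, 1Cl → 0 + 2 + 1 = +3
C2: 2C, 2O → 0 + 2 = +2
C3: 2C, 2H → 0 − 2 = -2
C4: 1C, 3O → 0 + 3 = +3
0 carbons meet the condition.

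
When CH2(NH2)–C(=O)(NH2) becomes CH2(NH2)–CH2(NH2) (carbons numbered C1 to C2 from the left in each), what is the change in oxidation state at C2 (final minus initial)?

-4

Before: C2 has 1 bond to C, 2 bonds to O, 1 bond to N → oxidation state +3.
After: C2 has 1 bond to C, 2 bonds to H, 1 bond to N → oxidation state -1.
Δ = -1 − (+3) = -4, so this is a reduction at C2.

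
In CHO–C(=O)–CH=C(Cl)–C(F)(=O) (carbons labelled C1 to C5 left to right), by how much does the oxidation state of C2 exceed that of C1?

C2: 2C, 2O → 0 + 2 = +2
C1: 1C, 1H, 2O → 0 − 1 + 2 = +1
Difference: +2 − (+1) = +1.

+1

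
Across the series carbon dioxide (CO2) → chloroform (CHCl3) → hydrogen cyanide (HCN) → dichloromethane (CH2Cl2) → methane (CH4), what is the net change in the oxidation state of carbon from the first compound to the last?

Carbon oxidation states along the series — carbon dioxide: +4, chloroform: +2, hydrogen cyanide: +2, dichloromethane: 0, methane: -4.
Net change = -4 − (+4) = -8.

-8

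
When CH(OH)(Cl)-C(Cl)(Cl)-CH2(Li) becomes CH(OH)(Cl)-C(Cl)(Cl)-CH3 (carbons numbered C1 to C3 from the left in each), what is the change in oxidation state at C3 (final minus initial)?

0

Before: C3 has 1 bond to C, 2 bonds to H, 1 bond to Li → oxidation state -3.
After: C3 has 1 bond to C, 3 bonds to H → oxidation state -3.
Δ = -3 − (-3) = 0, so no net redox change at C3.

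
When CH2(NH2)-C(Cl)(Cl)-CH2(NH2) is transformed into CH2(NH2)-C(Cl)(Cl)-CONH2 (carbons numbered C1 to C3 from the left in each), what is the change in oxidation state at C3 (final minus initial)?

+4

Before: C3 has 1 bond to C, 2 bonds to H, 1 bond to N → oxidation state -1.
After: C3 has 1 bond to C, 2 bonds to O, 1 bond to N → oxidation state +3.
Δ = +3 − (-1) = +4, so this is an oxidation at C3.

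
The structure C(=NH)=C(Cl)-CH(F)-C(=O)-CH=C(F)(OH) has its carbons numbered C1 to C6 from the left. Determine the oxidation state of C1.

Assign +1 per bond to O/N/halogen, −1 per bond to H or an electropositive element, and 0 per bond to carbon.
C1 has a double bond to C (2×0 = 0), a double bond to N (2×+1 = +2).
Oxidation state = 0 + 2 = +2.

+2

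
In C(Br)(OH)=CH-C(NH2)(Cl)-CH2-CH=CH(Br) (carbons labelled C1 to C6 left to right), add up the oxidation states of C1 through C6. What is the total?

Assign +1 per bond to O/N/halogen, −1 per bond to H or an electropositive element, and 0 per bond to carbon. Tallying each carbon:
C1: 2C, 1O, 1Br → 0 + 1 + 1 = +2
C2: 3C, 1H → 0 − 1 = -1
C3: 2C, 1N, 1Cl → 0 + 1 + 1 = +2
C4: 2C, 2H → 0 − 2 = -2
C5: 3C, 1H → 0 − 1 = -1
C6: 2C, 1H, 1Br → 0 − 1 + 1 = 0
Sum = +2 − 1 + 2 − 2 − 1 + 0 = 0.

0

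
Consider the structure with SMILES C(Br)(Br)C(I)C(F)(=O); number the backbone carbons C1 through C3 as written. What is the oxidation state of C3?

Count +1 for every bond to an atom more electronegative than carbon and −1 for every bond to one less electronegative; C–C bonds are 0.
C3 has one bond to C (0), one bond to F (+1), a double bond to O (2×+1 = +2).
Oxidation state = 0 + 1 + 2 = +3.

+3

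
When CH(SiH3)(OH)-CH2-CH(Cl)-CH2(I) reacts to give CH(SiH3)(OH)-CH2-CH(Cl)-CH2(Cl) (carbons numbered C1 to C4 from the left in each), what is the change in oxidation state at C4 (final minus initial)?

0

Before: C4 has 1 bond to C, 2 bonds to H, 1 bond to I → oxidation state -1.
After: C4 has 1 bond to C, 2 bonds to H, 1 bond to Cl → oxidation state -1.
Δ = -1 − (-1) = 0, so no net redox change at C4.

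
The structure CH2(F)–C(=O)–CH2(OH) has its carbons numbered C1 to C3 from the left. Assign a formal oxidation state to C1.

-1

C1 has one bond to C (0), one bond to F (+1), one bond to H (-1), one bond to H (-1).
Oxidation state = 0 + 1 − 1 − 1 = -1.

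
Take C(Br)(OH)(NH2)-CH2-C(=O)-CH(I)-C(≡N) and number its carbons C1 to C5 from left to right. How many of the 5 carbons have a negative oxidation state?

Bonds to more-electronegative neighbours contribute +1 each, bonds to H or metals contribute −1 each, and C–C bonds contribute 0. Tallying each carbon:
C1: 1C, 1O, 1N, 1Br → 0 + 1 + 1 + 1 = +3
C2: 2C, 2H → 0 − 2 = -2
C3: 2C, 2O → 0 + 2 = +2
C4: 2C, 1H, 1I → 0 − 1 + 1 = 0
C5: 1C, 3N → 0 + 3 = +3
1 carbon (C2) meets the condition.

1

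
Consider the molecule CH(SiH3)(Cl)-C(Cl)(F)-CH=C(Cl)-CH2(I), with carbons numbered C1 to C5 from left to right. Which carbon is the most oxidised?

C2

Tallying each carbon's bonds:
C1: 1C, 1H, 1Cl, 1Si → 0 − 1 + 1 − 1 = -1
C2: 2C, 1F, 1Cl → 0 + 1 + 1 = +2
C3: 3C, 1H → 0 − 1 = -1
C4: 3C, 1Cl → 0 + 1 = +1
C5: 1C, 2H, 1I → 0 − 2 + 1 = -1
The most oxidised carbon is C2 at +2.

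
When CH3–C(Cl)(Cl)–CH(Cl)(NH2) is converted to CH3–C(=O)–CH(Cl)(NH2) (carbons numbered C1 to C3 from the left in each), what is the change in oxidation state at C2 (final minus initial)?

0

Before: C2 has 2 bonds to C, 2 bonds to Cl → oxidation state +2.
After: C2 has 2 bonds to C, 2 bonds to O → oxidation state +2.
Δ = +2 − (+2) = 0, so no net redox change at C2.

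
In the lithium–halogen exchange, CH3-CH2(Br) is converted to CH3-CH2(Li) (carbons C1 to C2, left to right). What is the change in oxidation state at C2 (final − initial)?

Before: C2 has 1 bond to C, 2 bonds to H, 1 bond to Br → oxidation state -1.
After: C2 has 1 bond to C, 2 bonds to H, 1 bond to Li → oxidation state -3.
Δ = -3 − (-1) = -2, so this is a reduction at C2.

-2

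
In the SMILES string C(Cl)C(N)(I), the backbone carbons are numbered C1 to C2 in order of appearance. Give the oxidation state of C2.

+1

C2 has one bond to C (0), one bond to N (+1), one bond to I (+1), one bond to H (-1).
Oxidation state = 0 + 1 + 1 − 1 = +1.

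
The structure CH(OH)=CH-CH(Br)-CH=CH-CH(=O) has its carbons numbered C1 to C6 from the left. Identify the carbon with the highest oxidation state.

C6

Tallying each carbon's bonds:
C1: 2C, 1H, 1O → 0 − 1 + 1 = 0
C2: 3C, 1H → 0 − 1 = -1
C3: 2C, 1H, 1Br → 0 − 1 + 1 = 0
C4: 3C, 1H → 0 − 1 = -1
C5: 3C, 1H → 0 − 1 = -1
C6: 1C, 1H, 2O → 0 − 1 + 2 = +1
The most oxidised carbon is C6 at +1.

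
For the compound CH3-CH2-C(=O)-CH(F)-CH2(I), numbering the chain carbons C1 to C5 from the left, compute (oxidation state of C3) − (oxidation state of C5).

C3: 2C, 2O → 0 + 2 = +2
C5: 1C, 2H, 1I → 0 − 2 + 1 = -1
Difference: +2 − (-1) = +3.

+3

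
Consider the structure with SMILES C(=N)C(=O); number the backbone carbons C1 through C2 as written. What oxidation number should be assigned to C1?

+1

Bonds to more-electronegative neighbours contribute +1 each, bonds to H or metals contribute −1 each, and C–C bonds contribute 0.
C1 has one bond to C (0), one bond to H (-1), a double bond to N (2×+1 = +2).
Oxidation state = 0 − 1 + 2 = +1.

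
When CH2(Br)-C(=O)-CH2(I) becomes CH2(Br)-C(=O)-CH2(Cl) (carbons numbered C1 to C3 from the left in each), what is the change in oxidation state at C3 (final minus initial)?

Before: C3 has 1 bond to C, 2 bonds to H, 1 bond to I → oxidation state -1.
After: C3 has 1 bond to C, 2 bonds to H, 1 bond to Cl → oxidation state -1.
Δ = -1 − (-1) = 0, so no net redox change at C3.

0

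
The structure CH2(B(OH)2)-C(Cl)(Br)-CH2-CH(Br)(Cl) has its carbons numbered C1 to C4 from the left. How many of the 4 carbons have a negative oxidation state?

Assign +1 per bond to O/N/halogen, −1 per bond to H or an electropositive element, and 0 per bond to carbon. Tallying each carbon:
C1: 1C, 2H, 1B → 0 − 2 − 1 = -3
C2: 2C, 1Cl, 1Br → 0 + 1 + 1 = +2
C3: 2C, 2H → 0 − 2 = -2
C4: 1C, 1H, 1Cl, 1Br → 0 − 1 + 1 + 1 = +1
2 carbons (C1, C3) meet the condition.

2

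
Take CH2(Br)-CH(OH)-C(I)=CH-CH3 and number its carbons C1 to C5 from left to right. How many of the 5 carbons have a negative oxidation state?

3

Tallying each carbon's bonds:
C1: 1C, 2H, 1Br → 0 − 2 + 1 = -1
C2: 2C, 1H, 1O → 0 − 1 + 1 = 0
C3: 3C, 1I → 0 + 1 = +1
C4: 3C, 1H → 0 − 1 = -1
C5: 1C, 3H → 0 − 3 = -3
3 carbons (C1, C4, C5) meet the condition.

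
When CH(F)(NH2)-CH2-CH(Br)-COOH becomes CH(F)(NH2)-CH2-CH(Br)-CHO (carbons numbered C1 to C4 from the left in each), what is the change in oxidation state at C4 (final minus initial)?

Before: C4 has 1 bond to C, 3 bonds to O → oxidation state +3.
After: C4 has 1 bond to C, 1 bond to H, 2 bonds to O → oxidation state +1.
Δ = +1 − (+3) = -2, so this is a reduction at C4.

-2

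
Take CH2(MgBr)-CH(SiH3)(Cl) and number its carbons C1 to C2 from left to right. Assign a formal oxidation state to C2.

-1

C2 has one bond to C (0), one bond to Si (-1), one bond to Cl (+1), one bond to H (-1).
Oxidation state = 0 − 1 + 1 − 1 = -1.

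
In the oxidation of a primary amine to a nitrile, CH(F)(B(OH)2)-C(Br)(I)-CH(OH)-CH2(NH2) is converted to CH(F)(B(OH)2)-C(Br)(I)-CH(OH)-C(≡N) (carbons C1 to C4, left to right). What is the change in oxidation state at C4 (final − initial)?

+4

Before: C4 has 1 bond to C, 2 bonds to H, 1 bond to N → oxidation state -1.
After: C4 has 1 bond to C, 3 bonds to N → oxidation state +3.
Δ = +3 − (-1) = +4, so this is an oxidation at C4.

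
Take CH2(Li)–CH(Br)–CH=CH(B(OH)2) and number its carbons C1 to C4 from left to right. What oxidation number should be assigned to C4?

-2

Bonds to more-electronegative neighbours contribute +1 each, bonds to H or metals contribute −1 each, and C–C bonds contribute 0.
C4 has a double bond to C (2×0 = 0), one bond to H (-1), one bond to B (-1).
Oxidation state = 0 − 1 − 1 = -2.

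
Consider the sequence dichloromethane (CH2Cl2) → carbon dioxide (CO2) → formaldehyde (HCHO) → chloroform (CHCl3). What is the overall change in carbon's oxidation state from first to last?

Carbon oxidation states along the series — dichloromethane: 0, carbon dioxide: +4, formaldehyde: 0, chloroform: +2.
Net change = +2 − (0) = +2.

+2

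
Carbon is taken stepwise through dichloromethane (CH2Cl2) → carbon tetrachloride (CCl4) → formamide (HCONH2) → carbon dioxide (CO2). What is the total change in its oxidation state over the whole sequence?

+4

Carbon oxidation states along the series — dichloromethane: 0, carbon tetrachloride: +4, formamide: +2, carbon dioxide: +4.
Net change = +4 − (0) = +4.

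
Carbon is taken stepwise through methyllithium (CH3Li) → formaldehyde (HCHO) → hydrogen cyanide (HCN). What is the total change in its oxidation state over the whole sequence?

Carbon oxidation states along the series — methyllithium: -4, formaldehyde: 0, hydrogen cyanide: +2.
Net change = +2 − (-4) = +6.

+6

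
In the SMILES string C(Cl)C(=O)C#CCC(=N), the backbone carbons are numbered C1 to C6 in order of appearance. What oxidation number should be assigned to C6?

C6 has one bond to C (0), one bond to H (-1), a double bond to N (2×+1 = +2).
Oxidation state = 0 − 1 + 2 = +1.

+1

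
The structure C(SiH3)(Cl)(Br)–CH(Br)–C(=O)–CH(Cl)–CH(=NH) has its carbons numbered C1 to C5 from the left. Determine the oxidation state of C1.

+1

C1 has one bond to C (0), one bond to Si (-1), one bond to Cl (+1), one bond to Br (+1).
Oxidation state = 0 − 1 + 1 + 1 = +1.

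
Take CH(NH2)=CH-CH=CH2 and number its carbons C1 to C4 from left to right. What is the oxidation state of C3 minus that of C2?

0

C3: 3C, 1H → 0 − 1 = -1
C2: 3C, 1H → 0 − 1 = -1
Difference: -1 − (-1) = 0.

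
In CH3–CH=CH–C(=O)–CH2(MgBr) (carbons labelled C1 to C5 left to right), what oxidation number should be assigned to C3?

-1

Each bond to a more electronegative atom (O, N, halogen) counts +1, each bond to a less electronegative atom (H, metal, B, Si) counts −1, and each C–C bond counts 0.
C3 has a double bond to C (2×0 = 0), one bond to C (0), one bond to H (-1).
Oxidation state = 0 + 0 − 1 = -1.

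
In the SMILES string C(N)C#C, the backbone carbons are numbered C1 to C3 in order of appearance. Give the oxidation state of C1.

C1 has one bond to C (0), one bond to H (-1), one bond to N (+1), one bond to H (-1).
Oxidation state = 0 − 1 + 1 − 1 = -1.

-1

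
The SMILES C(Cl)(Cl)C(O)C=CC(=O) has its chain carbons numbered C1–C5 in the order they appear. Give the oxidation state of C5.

+1

Each bond to a more electronegative atom (O, N, halogen) counts +1, each bond to a less electronegative atom (H, metal, B, Si) counts −1, and each C–C bond counts 0.
C5 has one bond to C (0), a double bond to O (2×+1 = +2), one bond to H (-1).
Oxidation state = 0 + 2 − 1 = +1.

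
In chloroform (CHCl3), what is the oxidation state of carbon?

Count +1 for every bond to an atom more electronegative than carbon and −1 for every bond to one less electronegative; C–C bonds are 0.
The carbon has one bond to H (-1), one bond to Cl (+1), one bond to Cl (+1), one bond to Cl (+1).
Oxidation state = -1 + 1 + 1 + 1 = +2.

+2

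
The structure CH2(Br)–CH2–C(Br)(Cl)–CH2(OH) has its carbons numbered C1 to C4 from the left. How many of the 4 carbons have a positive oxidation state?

Each bond to a more electronegative atom (O, N, halogen) counts +1, each bond to a less electronegative atom (H, metal, B, Si) counts −1, and each C–C bond counts 0. Tallying each carbon:
C1: 1C, 2H, 1Br → 0 − 2 + 1 = -1
C2: 2C, 2H → 0 − 2 = -2
C3: 2C, 1Cl, 1Br → 0 + 1 + 1 = +2
C4: 1C, 2H, 1O → 0 − 2 + 1 = -1
1 carbon (C3) meets the condition.

1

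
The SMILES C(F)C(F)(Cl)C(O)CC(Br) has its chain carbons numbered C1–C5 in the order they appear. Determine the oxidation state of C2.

+2

Assign +1 per bond to O/N/halogen, −1 per bond to H or an electropositive element, and 0 per bond to carbon.
C2 has one bond to C (0), one bond to C (0), one bond to F (+1), one bond to Cl (+1).
Oxidation state = 0 + 0 + 1 + 1 = +2.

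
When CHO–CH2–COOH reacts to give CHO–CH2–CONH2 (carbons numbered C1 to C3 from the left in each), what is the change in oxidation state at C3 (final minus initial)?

0

Before: C3 has 1 bond to C, 3 bonds to O → oxidation state +3.
After: C3 has 1 bond to C, 2 bonds to O, 1 bond to N → oxidation state +3.
Δ = +3 − (+3) = 0, so no net redox change at C3.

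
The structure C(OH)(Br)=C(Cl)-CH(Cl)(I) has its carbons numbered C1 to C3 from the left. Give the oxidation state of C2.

+1

Count +1 for every bond to an atom more electronegative than carbon and −1 for every bond to one less electronegative; C–C bonds are 0.
C2 has a double bond to C (2×0 = 0), one bond to C (0), one bond to Cl (+1).
Oxidation state = 0 + 0 + 1 = +1.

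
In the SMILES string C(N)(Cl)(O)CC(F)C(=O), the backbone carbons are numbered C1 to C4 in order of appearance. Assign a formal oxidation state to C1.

C1 has one bond to C (0), one bond to N (+1), one bond to Cl (+1), one bond to O (+1).
Oxidation state = 0 + 1 + 1 + 1 = +3.

+3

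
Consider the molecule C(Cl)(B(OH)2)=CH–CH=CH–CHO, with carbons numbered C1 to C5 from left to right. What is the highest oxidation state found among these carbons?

Bonds to more-electronegative neighbours contribute +1 each, bonds to H or metals contribute −1 each, and C–C bonds contribute 0. Tallying each carbon:
C1: 2C, 1Cl, 1B → 0 + 1 − 1 = 0
C2: 3C, 1H → 0 − 1 = -1
C3: 3C, 1H → 0 − 1 = -1
C4: 3C, 1H → 0 − 1 = -1
C5: 1C, 1H, 2O → 0 − 1 + 2 = +1
The highest value is +1.

+1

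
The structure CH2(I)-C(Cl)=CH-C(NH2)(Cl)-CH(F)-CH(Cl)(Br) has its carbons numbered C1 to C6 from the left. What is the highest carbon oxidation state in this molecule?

+2

Tallying each carbon's bonds:
C1: 1C, 2H, 1I → 0 − 2 + 1 = -1
C2: 3C, 1Cl → 0 + 1 = +1
C3: 3C, 1H → 0 − 1 = -1
C4: 2C, 1N, 1Cl → 0 + 1 + 1 = +2
C5: 2C, 1H, 1F → 0 − 1 + 1 = 0
C6: 1C, 1H, 1Cl, 1Br → 0 − 1 + 1 + 1 = +1
The highest value is +2.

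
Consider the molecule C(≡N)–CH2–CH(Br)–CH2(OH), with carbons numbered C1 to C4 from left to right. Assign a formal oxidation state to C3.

0

C3 has one bond to C (0), one bond to C (0), one bond to H (-1), one bond to Br (+1).
Oxidation state = 0 + 0 − 1 + 1 = 0.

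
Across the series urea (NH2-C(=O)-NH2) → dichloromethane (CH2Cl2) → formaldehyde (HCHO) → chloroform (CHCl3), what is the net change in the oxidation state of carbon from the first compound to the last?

Carbon oxidation states along the series — urea: +4, dichloromethane: 0, formaldehyde: 0, chloroform: +2.
Net change = +2 − (+4) = -2.

-2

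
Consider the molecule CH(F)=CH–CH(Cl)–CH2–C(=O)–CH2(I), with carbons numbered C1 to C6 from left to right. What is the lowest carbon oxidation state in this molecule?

-2

Tallying each carbon's bonds:
C1: 2C, 1H, 1F → 0 − 1 + 1 = 0
C2: 3C, 1H → 0 − 1 = -1
C3: 2C, 1H, 1Cl → 0 − 1 + 1 = 0
C4: 2C, 2H → 0 − 2 = -2
C5: 2C, 2O → 0 + 2 = +2
C6: 1C, 2H, 1I → 0 − 2 + 1 = -1
The lowest value is -2.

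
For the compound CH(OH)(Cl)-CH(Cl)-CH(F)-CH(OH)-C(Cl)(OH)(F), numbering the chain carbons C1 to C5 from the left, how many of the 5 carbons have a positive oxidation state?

Count +1 for every bond to an atom more electronegative than carbon and −1 for every bond to one less electronegative; C–C bonds are 0. Tallying each carbon:
C1: 1C, 1H, 1O, 1Cl → 0 − 1 + 1 + 1 = +1
C2: 2C, 1H, 1Cl → 0 − 1 + 1 = 0
C3: 2C, 1H, 1F → 0 − 1 + 1 = 0
C4: 2C, 1H, 1O → 0 − 1 + 1 = 0
C5: 1C, 1O, 1F, 1Cl → 0 + 1 + 1 + 1 = +3
2 carbons (C1, C5) meet the condition.

2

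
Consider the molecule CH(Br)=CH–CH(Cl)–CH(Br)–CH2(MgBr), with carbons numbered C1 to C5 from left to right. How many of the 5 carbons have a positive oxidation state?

0

Tallying each carbon's bonds:
C1: 2C, 1H, 1Br → 0 − 1 + 1 = 0
C2: 3C, 1H → 0 − 1 = -1
C3: 2C, 1H, 1Cl → 0 − 1 + 1 = 0
C4: 2C, 1H, 1Br → 0 − 1 + 1 = 0
C5: 1C, 2H, 1Mg → 0 − 2 − 1 = -3
0 carbons meet the condition.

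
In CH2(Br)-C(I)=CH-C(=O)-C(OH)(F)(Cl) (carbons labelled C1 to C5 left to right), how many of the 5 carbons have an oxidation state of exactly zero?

0

Tallying each carbon's bonds:
C1: 1C, 2H, 1Br → 0 − 2 + 1 = -1
C2: 3C, 1I → 0 + 1 = +1
C3: 3C, 1H → 0 − 1 = -1
C4: 2C, 2O → 0 + 2 = +2
C5: 1C, 1O, 1F, 1Cl → 0 + 1 + 1 + 1 = +3
0 carbons meet the condition.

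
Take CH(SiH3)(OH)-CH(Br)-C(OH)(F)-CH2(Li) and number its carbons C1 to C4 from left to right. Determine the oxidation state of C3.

+2

Bonds to more-electronegative neighbours contribute +1 each, bonds to H or metals contribute −1 each, and C–C bonds contribute 0.
C3 has one bond to C (0), one bond to C (0), one bond to O (+1), one bond to F (+1).
Oxidation state = 0 + 0 + 1 + 1 = +2.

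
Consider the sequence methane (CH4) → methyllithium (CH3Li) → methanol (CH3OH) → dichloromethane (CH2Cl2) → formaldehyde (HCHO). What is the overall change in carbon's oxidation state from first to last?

Carbon oxidation states along the series — methane: -4, methyllithium: -4, methanol: -2, dichloromethane: 0, formaldehyde: 0.
Net change = 0 − (-4) = +4.

+4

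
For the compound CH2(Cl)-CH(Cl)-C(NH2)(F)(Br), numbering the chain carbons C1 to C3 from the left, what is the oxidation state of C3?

+3

Assign +1 per bond to O/N/halogen, −1 per bond to H or an electropositive element, and 0 per bond to carbon.
C3 has one bond to C (0), one bond to N (+1), one bond to F (+1), one bond to Br (+1).
Oxidation state = 0 + 1 + 1 + 1 = +3.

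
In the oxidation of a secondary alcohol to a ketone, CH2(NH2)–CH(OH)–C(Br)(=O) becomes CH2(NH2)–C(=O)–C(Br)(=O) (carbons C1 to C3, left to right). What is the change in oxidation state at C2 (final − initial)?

Before: C2 has 2 bonds to C, 1 bond to H, 1 bond to O → oxidation state 0.
After: C2 has 2 bonds to C, 2 bonds to O → oxidation state +2.
Δ = +2 − (0) = +2, so this is an oxidation at C2.

+2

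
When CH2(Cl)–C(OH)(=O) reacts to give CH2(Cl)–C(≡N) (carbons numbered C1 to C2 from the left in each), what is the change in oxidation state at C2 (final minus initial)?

Before: C2 has 1 bond to C, 3 bonds to O → oxidation state +3.
After: C2 has 1 bond to C, 3 bonds to N → oxidation state +3.
Δ = +3 − (+3) = 0, so no net redox change at C2.

0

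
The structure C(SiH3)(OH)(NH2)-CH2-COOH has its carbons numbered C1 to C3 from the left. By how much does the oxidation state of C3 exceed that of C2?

+5

C3: 1C, 3O → 0 + 3 = +3
C2: 2C, 2H → 0 − 2 = -2
Difference: +3 − (-2) = +5.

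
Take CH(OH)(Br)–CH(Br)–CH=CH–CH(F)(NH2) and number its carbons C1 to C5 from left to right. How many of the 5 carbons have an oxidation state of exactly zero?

Tallying each carbon's bonds:
C1: 1C, 1H, 1O, 1Br → 0 − 1 + 1 + 1 = +1
C2: 2C, 1H, 1Br → 0 − 1 + 1 = 0
C3: 3C, 1H → 0 − 1 = -1
C4: 3C, 1H → 0 − 1 = -1
C5: 1C, 1H, 1N, 1F → 0 − 1 + 1 + 1 = +1
1 carbon (C2) meets the condition.

1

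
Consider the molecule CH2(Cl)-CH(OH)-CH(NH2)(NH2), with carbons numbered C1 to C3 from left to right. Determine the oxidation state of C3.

C3 has one bond to C (0), one bond to N (+1), one bond to H (-1), one bond to N (+1).
Oxidation state = 0 + 1 − 1 + 1 = +1.

+1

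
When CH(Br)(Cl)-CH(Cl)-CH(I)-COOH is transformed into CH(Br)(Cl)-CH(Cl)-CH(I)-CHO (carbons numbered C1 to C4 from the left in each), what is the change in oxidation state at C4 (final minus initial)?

-2

Before: C4 has 1 bond to C, 3 bonds to O → oxidation state +3.
After: C4 has 1 bond to C, 1 bond to H, 2 bonds to O → oxidation state +1.
Δ = +1 − (+3) = -2, so this is a reduction at C4.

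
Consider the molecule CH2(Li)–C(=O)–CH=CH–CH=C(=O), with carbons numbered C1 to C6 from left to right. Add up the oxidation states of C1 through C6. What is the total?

-2

Tallying each carbon's bonds:
C1: 1C, 2H, 1Li → 0 − 2 − 1 = -3
C2: 2C, 2O → 0 + 2 = +2
C3: 3C, 1H → 0 − 1 = -1
C4: 3C, 1H → 0 − 1 = -1
C5: 3C, 1H → 0 − 1 = -1
C6: 2C, 2O → 0 + 2 = +2
Sum = -3 + 2 − 1 − 1 − 1 + 2 = -2.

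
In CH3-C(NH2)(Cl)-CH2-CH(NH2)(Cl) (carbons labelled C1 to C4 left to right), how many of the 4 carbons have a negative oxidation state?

2

Bonds to more-electronegative neighbours contribute +1 each, bonds to H or metals contribute −1 each, and C–C bonds contribute 0. Tallying each carbon:
C1: 1C, 3H → 0 − 3 = -3
C2: 2C, 1N, 1Cl → 0 + 1 + 1 = +2
C3: 2C, 2H → 0 − 2 = -2
C4: 1C, 1H, 1N, 1Cl → 0 − 1 + 1 + 1 = +1
2 carbons (C1, C3) meet the condition.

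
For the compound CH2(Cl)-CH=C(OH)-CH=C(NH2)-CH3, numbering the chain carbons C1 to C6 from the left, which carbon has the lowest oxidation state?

C6

Count +1 for every bond to an atom more electronegative than carbon and −1 for every bond to one less electronegative; C–C bonds are 0. Tallying each carbon:
C1: 1C, 2H, 1Cl → 0 − 2 + 1 = -1
C2: 3C, 1H → 0 − 1 = -1
C3: 3C, 1O → 0 + 1 = +1
C4: 3C, 1H → 0 − 1 = -1
C5: 3C, 1N → 0 + 1 = +1
C6: 1C, 3H → 0 − 3 = -3
The most reduced carbon is C6 at -3.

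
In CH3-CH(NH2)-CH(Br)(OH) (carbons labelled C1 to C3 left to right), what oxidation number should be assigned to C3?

+1

C3 has one bond to C (0), one bond to Br (+1), one bond to H (-1), one bond to O (+1).
Oxidation state = 0 + 1 − 1 + 1 = +1.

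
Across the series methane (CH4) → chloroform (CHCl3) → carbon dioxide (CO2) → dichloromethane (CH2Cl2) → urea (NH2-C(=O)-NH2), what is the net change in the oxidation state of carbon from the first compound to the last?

+8

Carbon oxidation states along the series — methane: -4, chloroform: +2, carbon dioxide: +4, dichloromethane: 0, urea: +4.
Net change = +4 − (-4) = +8.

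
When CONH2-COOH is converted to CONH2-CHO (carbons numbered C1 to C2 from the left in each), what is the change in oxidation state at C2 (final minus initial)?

Before: C2 has 1 bond to C, 3 bonds to O → oxidation state +3.
After: C2 has 1 bond to C, 1 bond to H, 2 bonds to O → oxidation state +1.
Δ = +1 − (+3) = -2, so this is a reduction at C2.

-2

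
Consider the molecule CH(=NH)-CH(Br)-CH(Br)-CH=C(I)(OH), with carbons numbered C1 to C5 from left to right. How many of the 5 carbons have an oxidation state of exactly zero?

2

Each bond to a more electronegative atom (O, N, halogen) counts +1, each bond to a less electronegative atom (H, metal, B, Si) counts −1, and each C–C bond counts 0. Tallying each carbon:
C1: 1C, 1H, 2N → 0 − 1 + 2 = +1
C2: 2C, 1H, 1Br → 0 − 1 + 1 = 0
C3: 2C, 1H, 1Br → 0 − 1 + 1 = 0
C4: 3C, 1H → 0 − 1 = -1
C5: 2C, 1O, 1I → 0 + 1 + 1 = +2
2 carbons (C2, C3) meet the condition.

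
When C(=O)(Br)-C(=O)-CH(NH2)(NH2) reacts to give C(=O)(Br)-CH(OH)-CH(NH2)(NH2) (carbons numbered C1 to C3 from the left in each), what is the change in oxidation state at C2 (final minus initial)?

-2

Before: C2 has 2 bonds to C, 2 bonds to O → oxidation state +2.
After: C2 has 2 bonds to C, 1 bond to H, 1 bond to O → oxidation state 0.
Δ = 0 − (+2) = -2, so this is a reduction at C2.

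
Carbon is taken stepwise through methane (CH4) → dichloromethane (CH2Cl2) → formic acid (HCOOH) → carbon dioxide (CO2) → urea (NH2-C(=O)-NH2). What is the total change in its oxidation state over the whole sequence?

Carbon oxidation states along the series — methane: -4, dichloromethane: 0, formic acid: +2, carbon dioxide: +4, urea: +4.
Net change = +4 − (-4) = +8.

+8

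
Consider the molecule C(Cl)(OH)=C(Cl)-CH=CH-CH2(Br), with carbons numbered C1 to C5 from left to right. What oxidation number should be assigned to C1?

+2

Bonds to more-electronegative neighbours contribute +1 each, bonds to H or metals contribute −1 each, and C–C bonds contribute 0.
C1 has a double bond to C (2×0 = 0), one bond to Cl (+1), one bond to O (+1).
Oxidation state = 0 + 1 + 1 = +2.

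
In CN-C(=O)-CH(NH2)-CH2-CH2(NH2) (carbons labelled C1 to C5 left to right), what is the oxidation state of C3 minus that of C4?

C3: 2C, 1H, 1N → 0 − 1 + 1 = 0
C4: 2C, 2H → 0 − 2 = -2
Difference: 0 − (-2) = +2.

+2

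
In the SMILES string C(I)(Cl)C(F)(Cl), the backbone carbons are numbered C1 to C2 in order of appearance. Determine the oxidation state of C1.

Assign +1 per bond to O/N/halogen, −1 per bond to H or an electropositive element, and 0 per bond to carbon.
C1 has one bond to C (0), one bond to I (+1), one bond to Cl (+1), one bond to H (-1).
Oxidation state = 0 + 1 + 1 − 1 = +1.

+1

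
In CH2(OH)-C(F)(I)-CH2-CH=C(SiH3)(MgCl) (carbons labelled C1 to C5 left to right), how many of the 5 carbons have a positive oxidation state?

1

Tallying each carbon's bonds:
C1: 1C, 2H, 1O → 0 − 2 + 1 = -1
C2: 2C, 1F, 1I → 0 + 1 + 1 = +2
C3: 2C, 2H → 0 − 2 = -2
C4: 3C, 1H → 0 − 1 = -1
C5: 2C, 1Mg, 1Si → 0 − 1 − 1 = -2
1 carbon (C2) meets the condition.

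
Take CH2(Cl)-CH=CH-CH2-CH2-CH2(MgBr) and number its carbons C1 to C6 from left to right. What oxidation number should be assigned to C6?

-3

Bonds to more-electronegative neighbours contribute +1 each, bonds to H or metals contribute −1 each, and C–C bonds contribute 0.
C6 has one bond to C (0), one bond to Mg (-1), one bond to H (-1), one bond to H (-1).
Oxidation state = 0 − 1 − 1 − 1 = -3.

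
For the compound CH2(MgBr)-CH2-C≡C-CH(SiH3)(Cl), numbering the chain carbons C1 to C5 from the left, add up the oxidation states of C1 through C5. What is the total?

-6

Tallying each carbon's bonds:
C1: 1C, 2H, 1Mg → 0 − 2 − 1 = -3
C2: 2C, 2H → 0 − 2 = -2
C3: 4C → 0 = 0
C4: 4C → 0 = 0
C5: 1C, 1H, 1Cl, 1Si → 0 − 1 + 1 − 1 = -1
Sum = -3 − 2 + 0 + 0 − 1 = -6.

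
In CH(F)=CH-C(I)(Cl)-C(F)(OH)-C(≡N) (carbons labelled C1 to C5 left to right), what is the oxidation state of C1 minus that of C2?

C1: 2C, 1H, 1F → 0 − 1 + 1 = 0
C2: 3C, 1H → 0 − 1 = -1
Difference: 0 − (-1) = +1.

+1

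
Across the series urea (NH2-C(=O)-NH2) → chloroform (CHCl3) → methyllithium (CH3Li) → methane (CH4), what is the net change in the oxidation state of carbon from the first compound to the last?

-8

Carbon oxidation states along the series — urea: +4, chloroform: +2, methyllithium: -4, methane: -4.
Net change = -4 − (+4) = -8.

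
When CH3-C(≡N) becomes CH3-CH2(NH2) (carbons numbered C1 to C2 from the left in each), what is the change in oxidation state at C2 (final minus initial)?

-4

Before: C2 has 1 bond to C, 3 bonds to N → oxidation state +3.
After: C2 has 1 bond to C, 2 bonds to H, 1 bond to N → oxidation state -1.
Δ = -1 − (+3) = -4, so this is a reduction at C2.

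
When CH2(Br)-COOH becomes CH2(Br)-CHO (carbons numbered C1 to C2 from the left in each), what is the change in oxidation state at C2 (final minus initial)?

-2

Before: C2 has 1 bond to C, 3 bonds to O → oxidation state +3.
After: C2 has 1 bond to C, 1 bond to H, 2 bonds to O → oxidation state +1.
Δ = +1 − (+3) = -2, so this is a reduction at C2.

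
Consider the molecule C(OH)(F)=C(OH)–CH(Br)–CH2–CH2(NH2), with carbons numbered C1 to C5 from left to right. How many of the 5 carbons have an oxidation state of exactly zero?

1

Each bond to a more electronegative atom (O, N, halogen) counts +1, each bond to a less electronegative atom (H, metal, B, Si) counts −1, and each C–C bond counts 0. Tallying each carbon:
C1: 2C, 1O, 1F → 0 + 1 + 1 = +2
C2: 3C, 1O → 0 + 1 = +1
C3: 2C, 1H, 1Br → 0 − 1 + 1 = 0
C4: 2C, 2H → 0 − 2 = -2
C5: 1C, 2H, 1N → 0 − 2 + 1 = -1
1 carbon (C3) meets the condition.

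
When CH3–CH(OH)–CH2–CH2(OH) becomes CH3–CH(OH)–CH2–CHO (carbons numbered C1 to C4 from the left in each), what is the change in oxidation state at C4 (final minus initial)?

+2

Before: C4 has 1 bond to C, 2 bonds to H, 1 bond to O → oxidation state -1.
After: C4 has 1 bond to C, 1 bond to H, 2 bonds to O → oxidation state +1.
Δ = +1 − (-1) = +2, so this is an oxidation at C4.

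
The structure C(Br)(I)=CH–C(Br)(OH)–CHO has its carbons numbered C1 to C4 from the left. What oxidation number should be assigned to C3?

+2

C3 has one bond to C (0), one bond to C (0), one bond to Br (+1), one bond to O (+1).
Oxidation state = 0 + 0 + 1 + 1 = +2.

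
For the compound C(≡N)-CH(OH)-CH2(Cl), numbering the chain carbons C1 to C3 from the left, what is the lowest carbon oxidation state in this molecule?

Tallying each carbon's bonds:
C1: 1C, 3N → 0 + 3 = +3
C2: 2C, 1H, 1O → 0 − 1 + 1 = 0
C3: 1C, 2H, 1Cl → 0 − 2 + 1 = -1
The lowest value is -1.

-1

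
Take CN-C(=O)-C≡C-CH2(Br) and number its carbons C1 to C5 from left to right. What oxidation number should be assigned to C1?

+3

Count +1 for every bond to an atom more electronegative than carbon and −1 for every bond to one less electronegative; C–C bonds are 0.
C1 has one bond to C (0), a triple bond to N (3×+1 = +3).
Oxidation state = 0 + 3 = +3.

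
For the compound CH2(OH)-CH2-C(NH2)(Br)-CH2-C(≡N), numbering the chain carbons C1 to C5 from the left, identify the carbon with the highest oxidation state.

Tallying each carbon's bonds:
C1: 1C, 2H, 1O → 0 − 2 + 1 = -1
C2: 2C, 2H → 0 − 2 = -2
C3: 2C, 1N, 1Br → 0 + 1 + 1 = +2
C4: 2C, 2H → 0 − 2 = -2
C5: 1C, 3N → 0 + 3 = +3
The most oxidised carbon is C5 at +3.

C5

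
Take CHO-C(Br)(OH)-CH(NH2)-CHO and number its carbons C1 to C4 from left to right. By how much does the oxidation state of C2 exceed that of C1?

+1

C2: 2C, 1O, 1Br → 0 + 1 + 1 = +2
C1: 1C, 1H, 2O → 0 − 1 + 2 = +1
Difference: +2 − (+1) = +1.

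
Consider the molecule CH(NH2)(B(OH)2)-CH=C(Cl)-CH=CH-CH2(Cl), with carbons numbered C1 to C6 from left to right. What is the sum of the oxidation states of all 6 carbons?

Tallying each carbon's bonds:
C1: 1C, 1H, 1N, 1B → 0 − 1 + 1 − 1 = -1
C2: 3C, 1H → 0 − 1 = -1
C3: 3C, 1Cl → 0 + 1 = +1
C4: 3C, 1H → 0 − 1 = -1
C5: 3C, 1H → 0 − 1 = -1
C6: 1C, 2H, 1Cl → 0 − 2 + 1 = -1
Sum = -1 − 1 + 1 − 1 − 1 − 1 = -4.

-4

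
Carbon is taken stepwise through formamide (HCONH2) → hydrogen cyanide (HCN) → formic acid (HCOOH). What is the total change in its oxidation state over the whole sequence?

0

Carbon oxidation states along the series — formamide: +2, hydrogen cyanide: +2, formic acid: +2.
Net change = +2 − (+2) = 0.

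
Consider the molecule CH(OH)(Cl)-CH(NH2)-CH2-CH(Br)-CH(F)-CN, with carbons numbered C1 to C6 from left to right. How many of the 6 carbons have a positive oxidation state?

Each bond to a more electronegative atom (O, N, halogen) counts +1, each bond to a less electronegative atom (H, metal, B, Si) counts −1, and each C–C bond counts 0. Tallying each carbon:
C1: 1C, 1H, 1O, 1Cl → 0 − 1 + 1 + 1 = +1
C2: 2C, 1H, 1N → 0 − 1 + 1 = 0
C3: 2C, 2H → 0 − 2 = -2
C4: 2C, 1H, 1Br → 0 − 1 + 1 = 0
C5: 2C, 1H, 1F → 0 − 1 + 1 = 0
C6: 1C, 3N → 0 + 3 = +3
2 carbons (C1, C6) meet the condition.

2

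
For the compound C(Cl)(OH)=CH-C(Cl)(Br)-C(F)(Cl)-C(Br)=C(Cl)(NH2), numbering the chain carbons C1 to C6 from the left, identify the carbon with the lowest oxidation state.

Tallying each carbon's bonds:
C1: 2C, 1O, 1Cl → 0 + 1 + 1 = +2
C2: 3C, 1H → 0 − 1 = -1
C3: 2C, 1Cl, 1Br → 0 + 1 + 1 = +2
C4: 2C, 1F, 1Cl → 0 + 1 + 1 = +2
C5: 3C, 1Br → 0 + 1 = +1
C6: 2C, 1N, 1Cl → 0 + 1 + 1 = +2
The most reduced carbon is C2 at -1.

C2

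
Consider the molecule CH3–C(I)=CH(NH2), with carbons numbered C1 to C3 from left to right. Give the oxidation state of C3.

C3 has a double bond to C (2×0 = 0), one bond to H (-1), one bond to N (+1).
Oxidation state = 0 − 1 + 1 = 0.

0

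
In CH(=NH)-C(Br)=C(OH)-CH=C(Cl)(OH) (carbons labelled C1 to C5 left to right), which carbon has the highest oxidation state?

C5

Count +1 for every bond to an atom more electronegative than carbon and −1 for every bond to one less electronegative; C–C bonds are 0. Tallying each carbon:
C1: 1C, 1H, 2N → 0 − 1 + 2 = +1
C2: 3C, 1Br → 0 + 1 = +1
C3: 3C, 1O → 0 + 1 = +1
C4: 3C, 1H → 0 − 1 = -1
C5: 2C, 1O, 1Cl → 0 + 1 + 1 = +2
The most oxidised carbon is C5 at +2.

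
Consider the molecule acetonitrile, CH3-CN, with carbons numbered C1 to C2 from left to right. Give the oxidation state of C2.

Assign +1 per bond to O/N/halogen, −1 per bond to H or an electropositive element, and 0 per bond to carbon.
C2 has a triple bond to N (3×+1 = +3), one bond to C (0).
Oxidation state = +3 + 0 = +3.

+3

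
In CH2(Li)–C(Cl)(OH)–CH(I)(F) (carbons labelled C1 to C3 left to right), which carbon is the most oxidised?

Count +1 for every bond to an atom more electronegative than carbon and −1 for every bond to one less electronegative; C–C bonds are 0. Tallying each carbon:
C1: 1C, 2H, 1Li → 0 − 2 − 1 = -3
C2: 2C, 1O, 1Cl → 0 + 1 + 1 = +2
C3: 1C, 1H, 1F, 1I → 0 − 1 + 1 + 1 = +1
The most oxidised carbon is C2 at +2.

C2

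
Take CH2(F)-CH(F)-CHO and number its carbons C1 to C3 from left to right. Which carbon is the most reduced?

C1

Assign +1 per bond to O/N/halogen, −1 per bond to H or an electropositive element, and 0 per bond to carbon. Tallying each carbon:
C1: 1C, 2H, 1F → 0 − 2 + 1 = -1
C2: 2C, 1H, 1F → 0 − 1 + 1 = 0
C3: 1C, 1H, 2O → 0 − 1 + 2 = +1
The most reduced carbon is C1 at -1.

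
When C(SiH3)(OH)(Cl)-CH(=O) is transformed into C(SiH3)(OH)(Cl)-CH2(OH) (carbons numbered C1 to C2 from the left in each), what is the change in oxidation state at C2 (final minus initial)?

-2

Before: C2 has 1 bond to C, 1 bond to H, 2 bonds to O → oxidation state +1.
After: C2 has 1 bond to C, 2 bonds to H, 1 bond to O → oxidation state -1.
Δ = -1 − (+1) = -2, so this is a reduction at C2.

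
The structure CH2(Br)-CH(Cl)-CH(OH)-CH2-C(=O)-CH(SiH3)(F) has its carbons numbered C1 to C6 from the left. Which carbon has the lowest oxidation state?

C4

Tallying each carbon's bonds:
C1: 1C, 2H, 1Br → 0 − 2 + 1 = -1
C2: 2C, 1H, 1Cl → 0 − 1 + 1 = 0
C3: 2C, 1H, 1O → 0 − 1 + 1 = 0
C4: 2C, 2H → 0 − 2 = -2
C5: 2C, 2O → 0 + 2 = +2
C6: 1C, 1H, 1F, 1Si → 0 − 1 + 1 − 1 = -1
The most reduced carbon is C4 at -2.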